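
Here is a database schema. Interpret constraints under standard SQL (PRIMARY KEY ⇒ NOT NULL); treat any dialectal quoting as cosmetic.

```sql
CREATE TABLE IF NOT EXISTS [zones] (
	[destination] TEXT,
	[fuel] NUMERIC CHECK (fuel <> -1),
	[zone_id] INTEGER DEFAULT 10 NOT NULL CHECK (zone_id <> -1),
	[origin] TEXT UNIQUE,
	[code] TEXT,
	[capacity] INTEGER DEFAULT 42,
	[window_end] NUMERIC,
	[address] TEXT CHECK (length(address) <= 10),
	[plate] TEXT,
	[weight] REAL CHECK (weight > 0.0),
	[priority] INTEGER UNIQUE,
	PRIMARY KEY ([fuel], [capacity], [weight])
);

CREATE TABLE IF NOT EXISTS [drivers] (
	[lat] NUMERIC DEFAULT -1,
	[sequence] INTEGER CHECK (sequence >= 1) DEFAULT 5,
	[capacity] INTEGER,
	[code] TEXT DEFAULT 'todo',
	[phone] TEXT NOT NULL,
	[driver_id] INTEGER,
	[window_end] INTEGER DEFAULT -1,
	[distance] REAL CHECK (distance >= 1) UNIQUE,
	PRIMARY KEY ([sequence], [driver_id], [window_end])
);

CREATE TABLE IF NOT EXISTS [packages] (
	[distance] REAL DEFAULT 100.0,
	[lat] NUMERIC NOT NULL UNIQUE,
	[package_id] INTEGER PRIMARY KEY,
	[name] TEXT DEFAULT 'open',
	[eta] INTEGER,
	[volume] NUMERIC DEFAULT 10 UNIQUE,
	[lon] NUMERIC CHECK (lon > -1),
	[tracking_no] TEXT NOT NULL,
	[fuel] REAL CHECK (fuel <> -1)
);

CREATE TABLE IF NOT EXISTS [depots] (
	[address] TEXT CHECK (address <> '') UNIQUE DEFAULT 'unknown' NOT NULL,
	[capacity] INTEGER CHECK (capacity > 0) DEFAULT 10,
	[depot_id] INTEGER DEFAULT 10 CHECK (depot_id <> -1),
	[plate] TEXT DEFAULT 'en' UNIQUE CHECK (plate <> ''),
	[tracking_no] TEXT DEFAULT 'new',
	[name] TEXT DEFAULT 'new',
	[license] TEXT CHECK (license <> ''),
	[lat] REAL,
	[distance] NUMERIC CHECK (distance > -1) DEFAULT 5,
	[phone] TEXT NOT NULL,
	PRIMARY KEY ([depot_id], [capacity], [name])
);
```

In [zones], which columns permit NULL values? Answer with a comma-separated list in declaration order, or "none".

- destination: no NOT NULL constraint applies → nullable.
- fuel: part of the PRIMARY KEY, which implies NOT NULL → not nullable.
- zone_id: declared NOT NULL → not nullable.
- origin: UNIQUE does not imply NOT NULL → nullable.
- code: no NOT NULL constraint applies → nullable.
- capacity: part of the PRIMARY KEY, which implies NOT NULL → not nullable.
- window_end: no NOT NULL constraint applies → nullable.
- address: CHECK does not forbid NULL (a CHECK constraint passes when its expression is NULL) → nullable.
- plate: no NOT NULL constraint applies → nullable.
- weight: part of the PRIMARY KEY, which implies NOT NULL → not nullable.
- priority: UNIQUE does not imply NOT NULL → nullable.

destination, origin, code, window_end, address, plate, priority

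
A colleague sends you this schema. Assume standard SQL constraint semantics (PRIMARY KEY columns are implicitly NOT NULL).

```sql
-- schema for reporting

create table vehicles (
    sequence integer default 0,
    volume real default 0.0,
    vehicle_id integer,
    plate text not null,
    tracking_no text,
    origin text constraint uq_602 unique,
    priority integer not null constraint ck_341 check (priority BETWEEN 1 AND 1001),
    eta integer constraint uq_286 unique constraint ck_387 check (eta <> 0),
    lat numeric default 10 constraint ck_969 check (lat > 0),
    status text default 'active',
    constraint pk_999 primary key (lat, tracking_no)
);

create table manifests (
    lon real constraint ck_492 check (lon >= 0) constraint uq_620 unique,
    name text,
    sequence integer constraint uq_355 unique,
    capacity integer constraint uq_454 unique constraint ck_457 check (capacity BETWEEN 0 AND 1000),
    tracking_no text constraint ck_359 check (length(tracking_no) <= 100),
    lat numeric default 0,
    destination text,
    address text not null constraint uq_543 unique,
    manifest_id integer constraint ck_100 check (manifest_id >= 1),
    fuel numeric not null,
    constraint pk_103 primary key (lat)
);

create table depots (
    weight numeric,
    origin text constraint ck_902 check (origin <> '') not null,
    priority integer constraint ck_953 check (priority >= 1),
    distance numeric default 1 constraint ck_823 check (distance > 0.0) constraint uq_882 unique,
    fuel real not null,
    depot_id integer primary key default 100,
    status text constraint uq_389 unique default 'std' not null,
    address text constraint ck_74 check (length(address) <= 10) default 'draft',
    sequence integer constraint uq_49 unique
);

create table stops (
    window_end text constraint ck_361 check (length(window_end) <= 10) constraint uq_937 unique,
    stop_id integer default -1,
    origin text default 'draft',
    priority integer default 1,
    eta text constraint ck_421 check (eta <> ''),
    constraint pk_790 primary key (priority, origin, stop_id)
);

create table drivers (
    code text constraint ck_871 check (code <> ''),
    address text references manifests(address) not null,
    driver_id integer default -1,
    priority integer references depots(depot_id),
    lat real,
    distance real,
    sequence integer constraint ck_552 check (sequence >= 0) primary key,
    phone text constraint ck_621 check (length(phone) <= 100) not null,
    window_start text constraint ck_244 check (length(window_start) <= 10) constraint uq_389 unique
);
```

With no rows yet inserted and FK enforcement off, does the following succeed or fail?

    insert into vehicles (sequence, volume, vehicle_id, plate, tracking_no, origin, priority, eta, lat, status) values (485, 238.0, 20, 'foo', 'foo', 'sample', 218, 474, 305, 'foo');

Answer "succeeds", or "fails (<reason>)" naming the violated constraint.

NOT NULL columns: lat is supplied; plate is supplied; priority is supplied; tracking_no is supplied.
CHECK constraints: 218 satisfies (priority BETWEEN 1 AND 1001); 474 satisfies (eta <> 0); 305 satisfies (lat > 0).
No constraint is violated.

succeeds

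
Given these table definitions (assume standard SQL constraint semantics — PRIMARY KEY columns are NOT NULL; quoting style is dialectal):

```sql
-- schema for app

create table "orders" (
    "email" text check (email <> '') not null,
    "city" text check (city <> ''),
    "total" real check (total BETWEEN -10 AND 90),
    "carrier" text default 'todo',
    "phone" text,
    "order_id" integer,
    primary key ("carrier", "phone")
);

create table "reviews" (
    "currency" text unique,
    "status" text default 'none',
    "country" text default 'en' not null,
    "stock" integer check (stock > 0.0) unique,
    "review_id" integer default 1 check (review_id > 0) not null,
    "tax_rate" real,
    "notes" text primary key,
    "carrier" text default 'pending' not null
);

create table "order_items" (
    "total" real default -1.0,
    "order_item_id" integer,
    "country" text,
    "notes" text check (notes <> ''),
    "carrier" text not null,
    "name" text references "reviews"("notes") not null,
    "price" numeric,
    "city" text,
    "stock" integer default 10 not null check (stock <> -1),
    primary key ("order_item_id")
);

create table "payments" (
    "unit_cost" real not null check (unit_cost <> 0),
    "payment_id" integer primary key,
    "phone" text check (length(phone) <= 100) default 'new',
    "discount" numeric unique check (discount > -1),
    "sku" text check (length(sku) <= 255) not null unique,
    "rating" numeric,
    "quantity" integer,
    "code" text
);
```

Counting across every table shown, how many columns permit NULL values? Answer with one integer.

orders: 3 nullable (city, total, order_id — PK (carrier, phone) and explicit NOT NULL columns excluded).
reviews: 4 nullable (currency, status, stock, tax_rate — PK (notes) and explicit NOT NULL columns excluded).
order_items: 5 nullable (total, country, notes, price, city — PK (order_item_id) and explicit NOT NULL columns excluded).
payments: 5 nullable (phone, discount, rating, quantity, code — PK (payment_id) and explicit NOT NULL columns excluded).
Total: 3 + 4 + 5 + 5 = 17.

17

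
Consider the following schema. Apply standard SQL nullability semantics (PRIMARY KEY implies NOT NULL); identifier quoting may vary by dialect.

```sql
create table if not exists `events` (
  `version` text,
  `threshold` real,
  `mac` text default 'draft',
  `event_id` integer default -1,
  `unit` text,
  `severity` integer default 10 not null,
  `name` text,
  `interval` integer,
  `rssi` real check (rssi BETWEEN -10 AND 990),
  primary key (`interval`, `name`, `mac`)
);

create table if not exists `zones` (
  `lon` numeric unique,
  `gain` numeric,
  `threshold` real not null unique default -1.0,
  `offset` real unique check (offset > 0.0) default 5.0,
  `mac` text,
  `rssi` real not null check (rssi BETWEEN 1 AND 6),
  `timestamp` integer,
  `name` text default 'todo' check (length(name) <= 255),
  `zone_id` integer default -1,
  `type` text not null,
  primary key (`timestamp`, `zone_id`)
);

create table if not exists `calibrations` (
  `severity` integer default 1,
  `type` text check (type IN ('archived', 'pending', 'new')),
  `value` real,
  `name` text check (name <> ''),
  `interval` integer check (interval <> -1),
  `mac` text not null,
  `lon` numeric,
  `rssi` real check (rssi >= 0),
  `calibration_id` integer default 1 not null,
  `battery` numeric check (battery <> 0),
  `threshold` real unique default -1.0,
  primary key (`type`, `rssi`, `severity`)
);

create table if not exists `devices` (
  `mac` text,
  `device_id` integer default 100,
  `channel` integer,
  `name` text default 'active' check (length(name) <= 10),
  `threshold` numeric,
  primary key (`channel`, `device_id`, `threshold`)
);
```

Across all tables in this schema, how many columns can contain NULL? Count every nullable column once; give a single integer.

18

events: 5 nullable (version, threshold, event_id, unit, rssi — PK (interval, name, mac) and explicit NOT NULL columns excluded).
zones: 5 nullable (lon, gain, offset, mac, name — PK (timestamp, zone_id) and explicit NOT NULL columns excluded).
calibrations: 6 nullable (value, name, interval, lon, battery, threshold — PK (type, rssi, severity) and explicit NOT NULL columns excluded).
devices: 2 nullable (mac, name — PK (channel, device_id, threshold) and explicit NOT NULL columns excluded).
Total: 5 + 5 + 6 + 2 = 18.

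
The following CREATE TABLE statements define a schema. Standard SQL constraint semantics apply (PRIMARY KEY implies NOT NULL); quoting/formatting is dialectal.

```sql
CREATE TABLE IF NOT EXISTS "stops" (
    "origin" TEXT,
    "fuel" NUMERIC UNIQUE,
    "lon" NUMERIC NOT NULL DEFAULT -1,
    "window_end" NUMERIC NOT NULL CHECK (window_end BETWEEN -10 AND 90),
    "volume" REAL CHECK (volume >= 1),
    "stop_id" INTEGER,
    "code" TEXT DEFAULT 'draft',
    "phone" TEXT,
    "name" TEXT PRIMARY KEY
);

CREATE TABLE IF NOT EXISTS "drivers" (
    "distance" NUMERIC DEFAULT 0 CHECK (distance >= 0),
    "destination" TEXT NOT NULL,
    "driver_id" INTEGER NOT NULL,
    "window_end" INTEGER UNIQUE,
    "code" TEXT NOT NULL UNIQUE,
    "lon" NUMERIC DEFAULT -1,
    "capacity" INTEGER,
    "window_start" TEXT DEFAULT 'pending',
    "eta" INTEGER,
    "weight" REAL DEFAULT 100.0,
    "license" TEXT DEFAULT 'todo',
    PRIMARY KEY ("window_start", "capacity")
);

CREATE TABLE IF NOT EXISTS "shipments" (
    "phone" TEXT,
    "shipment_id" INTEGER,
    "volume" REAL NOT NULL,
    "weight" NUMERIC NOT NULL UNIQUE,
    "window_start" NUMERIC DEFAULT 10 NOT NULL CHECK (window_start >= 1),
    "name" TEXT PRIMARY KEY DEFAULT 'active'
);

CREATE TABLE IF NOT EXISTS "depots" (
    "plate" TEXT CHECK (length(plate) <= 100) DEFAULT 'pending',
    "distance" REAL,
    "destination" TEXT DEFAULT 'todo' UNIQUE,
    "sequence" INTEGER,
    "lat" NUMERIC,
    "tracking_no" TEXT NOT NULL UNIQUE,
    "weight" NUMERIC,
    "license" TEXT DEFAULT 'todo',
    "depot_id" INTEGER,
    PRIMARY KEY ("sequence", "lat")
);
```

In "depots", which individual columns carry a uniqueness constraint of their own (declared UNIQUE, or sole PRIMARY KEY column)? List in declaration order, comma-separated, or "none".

destination, tracking_no

- plate: no UNIQUE or single-column PK constraint.
- distance: no UNIQUE or single-column PK constraint.
- destination: declared UNIQUE → unique.
- sequence: part of a composite PRIMARY KEY — only the tuple is unique, not this column on its own.
- lat: part of a composite PRIMARY KEY — only the tuple is unique, not this column on its own.
- tracking_no: declared UNIQUE → unique.
- weight: no UNIQUE or single-column PK constraint.
- license: no UNIQUE or single-column PK constraint.
- depot_id: no UNIQUE or single-column PK constraint.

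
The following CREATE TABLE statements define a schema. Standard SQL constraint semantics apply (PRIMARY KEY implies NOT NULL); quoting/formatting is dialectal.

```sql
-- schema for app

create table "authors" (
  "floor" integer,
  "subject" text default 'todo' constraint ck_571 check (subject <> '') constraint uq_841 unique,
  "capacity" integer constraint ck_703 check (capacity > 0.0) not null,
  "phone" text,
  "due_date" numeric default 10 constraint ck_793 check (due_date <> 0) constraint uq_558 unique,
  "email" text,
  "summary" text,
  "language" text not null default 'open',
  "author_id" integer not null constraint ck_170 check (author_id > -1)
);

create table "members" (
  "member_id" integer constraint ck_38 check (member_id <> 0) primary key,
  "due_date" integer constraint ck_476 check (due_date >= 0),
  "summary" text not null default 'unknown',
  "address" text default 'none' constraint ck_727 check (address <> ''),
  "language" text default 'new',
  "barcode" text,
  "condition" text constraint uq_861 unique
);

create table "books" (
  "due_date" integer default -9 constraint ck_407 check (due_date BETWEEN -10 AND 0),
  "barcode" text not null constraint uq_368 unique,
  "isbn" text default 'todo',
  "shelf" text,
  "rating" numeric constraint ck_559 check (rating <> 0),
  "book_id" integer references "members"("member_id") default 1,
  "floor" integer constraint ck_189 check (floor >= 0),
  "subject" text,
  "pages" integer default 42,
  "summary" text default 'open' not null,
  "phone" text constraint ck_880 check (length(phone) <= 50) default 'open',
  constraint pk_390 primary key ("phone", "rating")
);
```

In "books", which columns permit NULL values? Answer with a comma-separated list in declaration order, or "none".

due_date, isbn, shelf, book_id, floor, subject, pages

- due_date: CHECK does not forbid NULL (a CHECK constraint passes when its expression is NULL) → nullable.
- barcode: declared NOT NULL → not nullable.
- isbn: DEFAULT only fills an omitted column; an explicit NULL is still allowed → nullable.
- shelf: no NOT NULL constraint applies → nullable.
- rating: part of the PRIMARY KEY, which implies NOT NULL → not nullable.
- book_id: a foreign key column may be NULL unless separately constrained → nullable.
- floor: CHECK does not forbid NULL (a CHECK constraint passes when its expression is NULL) → nullable.
- subject: no NOT NULL constraint applies → nullable.
- pages: DEFAULT only fills an omitted column; an explicit NULL is still allowed → nullable.
- summary: declared NOT NULL → not nullable.
- phone: part of the PRIMARY KEY, which implies NOT NULL → not nullable.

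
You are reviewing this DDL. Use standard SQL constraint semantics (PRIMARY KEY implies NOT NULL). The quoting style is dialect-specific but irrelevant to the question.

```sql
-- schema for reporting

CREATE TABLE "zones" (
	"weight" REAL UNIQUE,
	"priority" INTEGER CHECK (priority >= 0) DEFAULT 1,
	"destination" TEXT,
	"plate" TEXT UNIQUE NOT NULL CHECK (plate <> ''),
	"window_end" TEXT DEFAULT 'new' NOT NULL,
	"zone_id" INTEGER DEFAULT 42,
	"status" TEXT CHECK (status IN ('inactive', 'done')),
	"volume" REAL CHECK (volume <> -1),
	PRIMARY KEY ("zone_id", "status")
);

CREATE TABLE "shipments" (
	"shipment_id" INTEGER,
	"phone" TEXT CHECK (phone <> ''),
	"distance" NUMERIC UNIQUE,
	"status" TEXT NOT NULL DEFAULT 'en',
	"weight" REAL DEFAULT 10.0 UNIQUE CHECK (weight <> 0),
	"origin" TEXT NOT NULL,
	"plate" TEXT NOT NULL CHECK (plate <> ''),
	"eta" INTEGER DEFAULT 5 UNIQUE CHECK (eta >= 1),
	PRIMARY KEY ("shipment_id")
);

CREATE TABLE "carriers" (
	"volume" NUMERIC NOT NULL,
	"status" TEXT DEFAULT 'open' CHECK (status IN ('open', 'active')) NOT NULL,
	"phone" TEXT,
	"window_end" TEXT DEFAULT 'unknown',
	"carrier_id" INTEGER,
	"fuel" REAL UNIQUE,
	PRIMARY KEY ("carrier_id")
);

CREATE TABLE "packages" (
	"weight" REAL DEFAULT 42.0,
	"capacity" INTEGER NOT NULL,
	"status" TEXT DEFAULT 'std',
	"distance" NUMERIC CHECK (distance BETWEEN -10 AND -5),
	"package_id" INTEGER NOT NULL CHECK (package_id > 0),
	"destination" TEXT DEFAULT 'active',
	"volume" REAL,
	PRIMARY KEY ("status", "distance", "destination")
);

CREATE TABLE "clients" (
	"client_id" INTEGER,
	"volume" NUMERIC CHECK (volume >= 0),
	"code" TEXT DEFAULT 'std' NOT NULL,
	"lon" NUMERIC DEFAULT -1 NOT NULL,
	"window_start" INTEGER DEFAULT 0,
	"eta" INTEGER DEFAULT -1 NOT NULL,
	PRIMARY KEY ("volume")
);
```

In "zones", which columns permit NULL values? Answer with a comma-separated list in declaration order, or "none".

- weight: UNIQUE does not imply NOT NULL → nullable.
- priority: CHECK does not forbid NULL (a CHECK constraint passes when its expression is NULL) → nullable.
- destination: no NOT NULL constraint applies → nullable.
- plate: declared NOT NULL → not nullable.
- window_end: declared NOT NULL → not nullable.
- zone_id: part of the PRIMARY KEY, which implies NOT NULL → not nullable.
- status: part of the PRIMARY KEY, which implies NOT NULL → not nullable.
- volume: CHECK does not forbid NULL (a CHECK constraint passes when its expression is NULL) → nullable.

weight, priority, destination, volume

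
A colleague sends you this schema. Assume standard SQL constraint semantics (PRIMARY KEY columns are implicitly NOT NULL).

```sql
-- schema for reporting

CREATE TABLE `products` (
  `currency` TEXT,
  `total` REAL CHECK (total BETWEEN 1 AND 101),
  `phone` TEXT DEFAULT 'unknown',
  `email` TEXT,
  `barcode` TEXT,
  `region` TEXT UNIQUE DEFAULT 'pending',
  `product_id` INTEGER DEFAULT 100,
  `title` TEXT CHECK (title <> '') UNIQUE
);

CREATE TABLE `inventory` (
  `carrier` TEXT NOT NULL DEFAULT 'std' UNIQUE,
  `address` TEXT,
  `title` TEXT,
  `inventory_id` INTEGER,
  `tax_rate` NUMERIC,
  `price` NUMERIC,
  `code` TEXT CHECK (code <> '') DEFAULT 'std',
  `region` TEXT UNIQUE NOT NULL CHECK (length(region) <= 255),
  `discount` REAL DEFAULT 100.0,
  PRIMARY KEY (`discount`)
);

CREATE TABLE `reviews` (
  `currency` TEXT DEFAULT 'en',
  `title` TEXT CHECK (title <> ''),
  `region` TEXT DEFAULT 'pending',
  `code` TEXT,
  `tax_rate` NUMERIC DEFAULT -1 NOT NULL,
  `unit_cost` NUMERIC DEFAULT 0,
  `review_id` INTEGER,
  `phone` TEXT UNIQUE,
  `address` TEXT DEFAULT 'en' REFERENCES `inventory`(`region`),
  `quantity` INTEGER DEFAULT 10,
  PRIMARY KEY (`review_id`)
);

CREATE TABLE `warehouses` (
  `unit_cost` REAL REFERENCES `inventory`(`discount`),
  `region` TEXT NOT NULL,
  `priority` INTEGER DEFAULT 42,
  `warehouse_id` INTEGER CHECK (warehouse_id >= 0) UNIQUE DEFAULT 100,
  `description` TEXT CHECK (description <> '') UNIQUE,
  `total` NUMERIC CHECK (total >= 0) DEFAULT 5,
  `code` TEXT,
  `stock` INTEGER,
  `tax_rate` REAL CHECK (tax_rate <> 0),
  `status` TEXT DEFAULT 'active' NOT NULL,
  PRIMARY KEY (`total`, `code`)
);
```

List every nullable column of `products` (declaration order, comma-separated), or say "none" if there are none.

- currency: no NOT NULL constraint applies → nullable.
- total: CHECK does not forbid NULL (a CHECK constraint passes when its expression is NULL) → nullable.
- phone: DEFAULT only fills an omitted column; an explicit NULL is still allowed → nullable.
- email: no NOT NULL constraint applies → nullable.
- barcode: no NOT NULL constraint applies → nullable.
- region: UNIQUE does not imply NOT NULL → nullable.
- product_id: DEFAULT only fills an omitted column; an explicit NULL is still allowed → nullable.
- title: CHECK does not forbid NULL (a CHECK constraint passes when its expression is NULL) → nullable.

currency, total, phone, email, barcode, region, product_id, title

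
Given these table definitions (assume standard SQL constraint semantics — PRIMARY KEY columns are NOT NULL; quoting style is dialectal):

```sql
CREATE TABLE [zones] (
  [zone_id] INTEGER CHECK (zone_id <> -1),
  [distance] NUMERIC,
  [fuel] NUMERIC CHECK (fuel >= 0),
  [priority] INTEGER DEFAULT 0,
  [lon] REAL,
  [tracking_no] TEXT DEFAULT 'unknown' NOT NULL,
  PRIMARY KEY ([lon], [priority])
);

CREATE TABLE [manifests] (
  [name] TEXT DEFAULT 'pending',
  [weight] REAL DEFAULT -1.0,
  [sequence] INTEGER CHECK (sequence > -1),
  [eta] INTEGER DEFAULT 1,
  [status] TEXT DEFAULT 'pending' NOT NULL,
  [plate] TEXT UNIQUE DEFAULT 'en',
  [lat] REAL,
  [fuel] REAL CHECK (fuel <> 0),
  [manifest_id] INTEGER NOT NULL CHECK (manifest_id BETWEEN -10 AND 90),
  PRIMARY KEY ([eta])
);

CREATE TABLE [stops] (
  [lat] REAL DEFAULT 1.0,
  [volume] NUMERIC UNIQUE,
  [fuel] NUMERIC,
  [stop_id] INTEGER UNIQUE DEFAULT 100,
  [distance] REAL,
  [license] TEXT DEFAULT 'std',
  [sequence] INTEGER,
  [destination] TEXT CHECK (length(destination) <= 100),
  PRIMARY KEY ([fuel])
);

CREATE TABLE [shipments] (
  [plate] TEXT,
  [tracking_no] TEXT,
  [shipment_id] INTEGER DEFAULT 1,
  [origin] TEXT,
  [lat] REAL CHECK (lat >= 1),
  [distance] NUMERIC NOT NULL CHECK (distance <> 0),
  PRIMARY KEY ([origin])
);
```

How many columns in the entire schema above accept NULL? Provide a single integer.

20

zones: 3 nullable (zone_id, distance, fuel — PK (lon, priority) and explicit NOT NULL columns excluded).
manifests: 6 nullable (name, weight, sequence, plate, lat, fuel — PK (eta) and explicit NOT NULL columns excluded).
stops: 7 nullable (lat, volume, stop_id, distance, license, sequence, destination — PK (fuel) and explicit NOT NULL columns excluded).
shipments: 4 nullable (plate, tracking_no, shipment_id, lat — PK (origin) and explicit NOT NULL columns excluded).
Total: 3 + 6 + 7 + 4 = 20.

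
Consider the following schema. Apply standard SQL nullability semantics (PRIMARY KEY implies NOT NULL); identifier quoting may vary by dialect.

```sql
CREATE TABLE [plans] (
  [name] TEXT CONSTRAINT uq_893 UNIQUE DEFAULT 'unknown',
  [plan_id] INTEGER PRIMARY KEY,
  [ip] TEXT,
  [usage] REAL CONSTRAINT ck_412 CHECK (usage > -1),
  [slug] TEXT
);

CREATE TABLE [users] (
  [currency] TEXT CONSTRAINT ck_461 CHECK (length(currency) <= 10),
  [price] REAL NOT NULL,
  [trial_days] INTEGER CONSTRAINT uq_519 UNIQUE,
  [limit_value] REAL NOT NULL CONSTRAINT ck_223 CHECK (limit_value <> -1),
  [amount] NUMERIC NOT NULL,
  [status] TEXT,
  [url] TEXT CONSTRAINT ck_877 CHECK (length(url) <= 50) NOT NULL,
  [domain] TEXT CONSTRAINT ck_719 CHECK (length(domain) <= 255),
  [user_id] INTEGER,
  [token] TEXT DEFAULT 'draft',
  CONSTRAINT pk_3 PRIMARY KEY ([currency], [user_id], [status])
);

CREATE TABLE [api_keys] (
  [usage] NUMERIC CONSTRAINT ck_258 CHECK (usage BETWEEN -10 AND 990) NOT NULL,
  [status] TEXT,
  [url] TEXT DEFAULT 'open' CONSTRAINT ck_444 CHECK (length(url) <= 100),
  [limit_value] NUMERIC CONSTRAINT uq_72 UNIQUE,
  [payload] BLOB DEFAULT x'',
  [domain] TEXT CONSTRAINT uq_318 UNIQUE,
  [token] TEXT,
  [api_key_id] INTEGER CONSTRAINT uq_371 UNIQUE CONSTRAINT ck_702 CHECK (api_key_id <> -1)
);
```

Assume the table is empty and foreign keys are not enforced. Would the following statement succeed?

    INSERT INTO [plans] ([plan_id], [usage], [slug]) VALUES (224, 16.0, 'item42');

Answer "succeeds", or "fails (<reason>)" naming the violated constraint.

succeeds

NOT NULL columns: plan_id is supplied.
CHECK constraints: 16.0 satisfies (usage > -1).
No constraint is violated.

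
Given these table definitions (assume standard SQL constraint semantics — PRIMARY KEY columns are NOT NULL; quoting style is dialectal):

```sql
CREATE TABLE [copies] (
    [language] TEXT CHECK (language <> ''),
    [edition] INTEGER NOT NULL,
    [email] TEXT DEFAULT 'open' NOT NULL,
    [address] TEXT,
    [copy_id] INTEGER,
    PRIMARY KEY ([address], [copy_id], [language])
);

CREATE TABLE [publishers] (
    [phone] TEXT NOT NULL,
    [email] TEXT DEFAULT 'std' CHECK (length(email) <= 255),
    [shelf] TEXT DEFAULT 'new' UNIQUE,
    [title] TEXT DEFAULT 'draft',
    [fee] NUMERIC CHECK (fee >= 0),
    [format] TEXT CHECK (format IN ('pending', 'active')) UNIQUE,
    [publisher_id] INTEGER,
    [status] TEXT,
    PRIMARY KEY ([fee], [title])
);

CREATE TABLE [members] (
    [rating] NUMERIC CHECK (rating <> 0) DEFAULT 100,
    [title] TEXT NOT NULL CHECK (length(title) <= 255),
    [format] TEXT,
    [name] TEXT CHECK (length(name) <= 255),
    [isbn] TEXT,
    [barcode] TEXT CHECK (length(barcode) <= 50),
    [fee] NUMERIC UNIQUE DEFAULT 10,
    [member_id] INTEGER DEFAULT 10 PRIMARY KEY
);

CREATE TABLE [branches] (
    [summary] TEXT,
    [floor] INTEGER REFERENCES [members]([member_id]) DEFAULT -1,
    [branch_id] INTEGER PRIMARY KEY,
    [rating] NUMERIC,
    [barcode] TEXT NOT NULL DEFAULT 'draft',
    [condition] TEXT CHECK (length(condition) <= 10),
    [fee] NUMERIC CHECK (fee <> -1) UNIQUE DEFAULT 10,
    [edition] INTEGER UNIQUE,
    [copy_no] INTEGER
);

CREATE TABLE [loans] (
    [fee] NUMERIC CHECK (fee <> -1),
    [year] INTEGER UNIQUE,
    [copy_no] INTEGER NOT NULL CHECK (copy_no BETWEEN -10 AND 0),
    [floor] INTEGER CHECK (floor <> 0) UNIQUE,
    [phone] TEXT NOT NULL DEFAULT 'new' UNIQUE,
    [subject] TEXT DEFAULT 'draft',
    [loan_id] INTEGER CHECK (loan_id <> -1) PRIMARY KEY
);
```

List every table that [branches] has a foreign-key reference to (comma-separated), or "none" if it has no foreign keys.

members

- floor REFERENCES members(member_id).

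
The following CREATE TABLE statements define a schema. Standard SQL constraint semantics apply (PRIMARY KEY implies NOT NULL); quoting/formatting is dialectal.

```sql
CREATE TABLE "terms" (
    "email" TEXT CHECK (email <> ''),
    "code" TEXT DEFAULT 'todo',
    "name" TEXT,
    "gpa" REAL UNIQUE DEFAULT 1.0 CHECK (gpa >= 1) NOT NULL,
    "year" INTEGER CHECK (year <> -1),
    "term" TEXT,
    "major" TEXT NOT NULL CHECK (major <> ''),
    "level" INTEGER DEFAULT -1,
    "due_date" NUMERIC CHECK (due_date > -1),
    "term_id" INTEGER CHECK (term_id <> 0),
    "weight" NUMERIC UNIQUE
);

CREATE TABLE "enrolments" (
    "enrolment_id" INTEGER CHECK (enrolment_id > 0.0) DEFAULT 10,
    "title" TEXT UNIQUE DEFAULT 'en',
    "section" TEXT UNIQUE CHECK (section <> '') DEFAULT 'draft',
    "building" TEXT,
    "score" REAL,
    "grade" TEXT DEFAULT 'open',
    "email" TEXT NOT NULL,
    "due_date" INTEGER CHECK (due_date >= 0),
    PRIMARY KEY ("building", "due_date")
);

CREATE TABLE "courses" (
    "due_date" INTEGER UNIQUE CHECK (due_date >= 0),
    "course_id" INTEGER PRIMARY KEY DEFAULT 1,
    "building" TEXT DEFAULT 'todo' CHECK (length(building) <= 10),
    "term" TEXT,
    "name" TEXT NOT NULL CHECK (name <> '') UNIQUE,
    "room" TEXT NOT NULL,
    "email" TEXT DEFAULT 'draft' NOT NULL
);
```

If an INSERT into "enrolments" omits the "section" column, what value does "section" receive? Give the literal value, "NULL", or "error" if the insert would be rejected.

'draft'

section has an explicit DEFAULT 'draft'.
When the column is omitted from an INSERT, that default is used.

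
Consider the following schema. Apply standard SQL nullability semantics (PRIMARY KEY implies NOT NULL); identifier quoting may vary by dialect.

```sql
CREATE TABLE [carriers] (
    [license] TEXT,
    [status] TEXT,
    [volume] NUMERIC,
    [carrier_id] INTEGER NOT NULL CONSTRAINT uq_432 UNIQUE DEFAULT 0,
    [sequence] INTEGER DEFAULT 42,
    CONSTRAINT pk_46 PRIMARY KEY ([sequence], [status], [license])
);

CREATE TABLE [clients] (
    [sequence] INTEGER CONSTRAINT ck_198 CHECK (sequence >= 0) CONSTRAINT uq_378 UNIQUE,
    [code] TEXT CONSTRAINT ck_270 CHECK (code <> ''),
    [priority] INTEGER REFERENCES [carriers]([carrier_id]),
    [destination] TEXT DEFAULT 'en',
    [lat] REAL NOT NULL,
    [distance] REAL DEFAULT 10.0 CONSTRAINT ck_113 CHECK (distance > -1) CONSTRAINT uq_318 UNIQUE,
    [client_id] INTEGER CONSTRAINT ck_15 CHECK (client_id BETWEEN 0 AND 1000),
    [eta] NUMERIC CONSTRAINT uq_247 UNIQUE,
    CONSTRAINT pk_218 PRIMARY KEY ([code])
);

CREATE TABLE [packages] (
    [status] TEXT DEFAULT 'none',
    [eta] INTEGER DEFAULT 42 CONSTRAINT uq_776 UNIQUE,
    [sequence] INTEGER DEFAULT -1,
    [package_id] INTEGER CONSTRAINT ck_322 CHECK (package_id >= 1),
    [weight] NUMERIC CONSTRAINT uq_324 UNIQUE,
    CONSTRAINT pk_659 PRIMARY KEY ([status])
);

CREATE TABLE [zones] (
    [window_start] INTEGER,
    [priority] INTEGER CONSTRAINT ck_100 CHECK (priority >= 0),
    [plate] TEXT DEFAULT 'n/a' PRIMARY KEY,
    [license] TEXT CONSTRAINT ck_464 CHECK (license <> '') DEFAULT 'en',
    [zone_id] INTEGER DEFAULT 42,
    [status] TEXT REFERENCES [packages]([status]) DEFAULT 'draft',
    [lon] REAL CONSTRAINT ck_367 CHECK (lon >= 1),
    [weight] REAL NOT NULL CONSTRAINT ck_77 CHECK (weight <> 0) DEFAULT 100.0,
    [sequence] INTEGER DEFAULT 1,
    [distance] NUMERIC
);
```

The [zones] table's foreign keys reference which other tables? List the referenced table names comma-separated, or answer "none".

packages

- status REFERENCES packages(status).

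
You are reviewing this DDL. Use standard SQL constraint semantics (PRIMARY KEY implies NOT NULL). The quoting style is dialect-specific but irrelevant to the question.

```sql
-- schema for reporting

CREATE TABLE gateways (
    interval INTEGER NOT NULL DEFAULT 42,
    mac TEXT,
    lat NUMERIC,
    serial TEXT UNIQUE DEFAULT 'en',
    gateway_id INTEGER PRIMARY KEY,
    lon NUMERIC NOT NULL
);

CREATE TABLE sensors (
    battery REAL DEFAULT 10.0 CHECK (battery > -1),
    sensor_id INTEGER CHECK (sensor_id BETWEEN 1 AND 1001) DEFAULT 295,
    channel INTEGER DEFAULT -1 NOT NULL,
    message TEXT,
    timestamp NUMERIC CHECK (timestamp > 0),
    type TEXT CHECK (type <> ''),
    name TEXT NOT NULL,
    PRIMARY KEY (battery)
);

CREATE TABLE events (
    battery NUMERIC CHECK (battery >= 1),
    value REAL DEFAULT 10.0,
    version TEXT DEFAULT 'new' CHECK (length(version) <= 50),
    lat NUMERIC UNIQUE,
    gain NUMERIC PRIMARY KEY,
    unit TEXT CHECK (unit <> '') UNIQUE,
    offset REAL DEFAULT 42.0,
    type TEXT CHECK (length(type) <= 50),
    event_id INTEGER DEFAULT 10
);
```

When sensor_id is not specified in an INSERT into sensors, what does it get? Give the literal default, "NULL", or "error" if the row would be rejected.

sensor_id has an explicit DEFAULT 295.
When the column is omitted from an INSERT, that default is used.

295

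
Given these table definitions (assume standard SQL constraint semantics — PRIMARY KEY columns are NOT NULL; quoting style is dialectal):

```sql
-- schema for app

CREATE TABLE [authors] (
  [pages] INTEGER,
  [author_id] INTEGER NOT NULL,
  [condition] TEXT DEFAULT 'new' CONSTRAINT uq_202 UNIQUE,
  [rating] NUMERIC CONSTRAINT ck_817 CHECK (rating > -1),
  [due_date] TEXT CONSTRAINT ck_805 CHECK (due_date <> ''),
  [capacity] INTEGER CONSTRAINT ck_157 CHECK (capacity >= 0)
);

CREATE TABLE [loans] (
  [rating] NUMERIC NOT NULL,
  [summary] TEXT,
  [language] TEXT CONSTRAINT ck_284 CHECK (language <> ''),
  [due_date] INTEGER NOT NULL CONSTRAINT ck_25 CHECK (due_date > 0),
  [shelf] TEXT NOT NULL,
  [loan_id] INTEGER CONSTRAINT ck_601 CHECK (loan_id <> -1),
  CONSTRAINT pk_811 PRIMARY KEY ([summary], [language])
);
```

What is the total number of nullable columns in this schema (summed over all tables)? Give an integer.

6

authors: 5 nullable (pages, condition, rating, due_date, capacity — PK none and explicit NOT NULL columns excluded).
loans: 1 nullable (loan_id — PK (summary, language) and explicit NOT NULL columns excluded).
Total: 5 + 1 = 6.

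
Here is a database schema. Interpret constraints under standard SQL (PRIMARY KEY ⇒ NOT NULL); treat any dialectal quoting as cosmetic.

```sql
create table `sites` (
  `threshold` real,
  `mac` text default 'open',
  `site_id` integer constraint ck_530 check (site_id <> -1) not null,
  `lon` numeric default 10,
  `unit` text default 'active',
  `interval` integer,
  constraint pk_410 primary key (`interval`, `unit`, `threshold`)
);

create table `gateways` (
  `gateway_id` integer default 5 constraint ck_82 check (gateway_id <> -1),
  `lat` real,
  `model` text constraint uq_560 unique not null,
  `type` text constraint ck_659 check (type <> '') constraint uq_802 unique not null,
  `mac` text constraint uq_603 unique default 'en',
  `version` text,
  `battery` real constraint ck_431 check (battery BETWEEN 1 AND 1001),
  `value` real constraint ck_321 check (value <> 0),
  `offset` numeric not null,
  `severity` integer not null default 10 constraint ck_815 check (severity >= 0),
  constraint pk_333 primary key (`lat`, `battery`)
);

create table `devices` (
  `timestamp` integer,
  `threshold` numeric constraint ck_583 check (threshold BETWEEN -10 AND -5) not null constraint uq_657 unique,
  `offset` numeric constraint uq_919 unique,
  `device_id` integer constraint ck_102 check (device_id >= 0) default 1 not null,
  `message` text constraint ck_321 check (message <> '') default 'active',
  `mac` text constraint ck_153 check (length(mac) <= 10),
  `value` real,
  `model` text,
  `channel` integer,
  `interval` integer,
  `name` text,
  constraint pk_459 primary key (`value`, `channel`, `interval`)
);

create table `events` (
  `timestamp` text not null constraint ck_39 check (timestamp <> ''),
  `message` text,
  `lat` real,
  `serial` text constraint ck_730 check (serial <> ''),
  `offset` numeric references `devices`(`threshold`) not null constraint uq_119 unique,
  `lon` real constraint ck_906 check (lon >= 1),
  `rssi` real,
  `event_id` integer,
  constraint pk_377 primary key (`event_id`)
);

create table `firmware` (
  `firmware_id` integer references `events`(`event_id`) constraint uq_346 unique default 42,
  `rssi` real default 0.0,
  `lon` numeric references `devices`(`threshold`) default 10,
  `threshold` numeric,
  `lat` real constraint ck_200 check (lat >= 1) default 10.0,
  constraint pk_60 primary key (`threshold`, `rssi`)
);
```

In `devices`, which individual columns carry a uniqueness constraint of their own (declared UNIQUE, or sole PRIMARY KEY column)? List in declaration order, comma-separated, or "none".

- timestamp: no UNIQUE or single-column PK constraint.
- threshold: declared UNIQUE → unique.
- offset: declared UNIQUE → unique.
- device_id: no UNIQUE or single-column PK constraint.
- message: no UNIQUE or single-column PK constraint.
- mac: no UNIQUE or single-column PK constraint.
- value: part of a composite PRIMARY KEY — only the tuple is unique, not this column on its own.
- model: no UNIQUE or single-column PK constraint.
- channel: part of a composite PRIMARY KEY — only the tuple is unique, not this column on its own.
- interval: part of a composite PRIMARY KEY — only the tuple is unique, not this column on its own.
- name: no UNIQUE or single-column PK constraint.

threshold, offset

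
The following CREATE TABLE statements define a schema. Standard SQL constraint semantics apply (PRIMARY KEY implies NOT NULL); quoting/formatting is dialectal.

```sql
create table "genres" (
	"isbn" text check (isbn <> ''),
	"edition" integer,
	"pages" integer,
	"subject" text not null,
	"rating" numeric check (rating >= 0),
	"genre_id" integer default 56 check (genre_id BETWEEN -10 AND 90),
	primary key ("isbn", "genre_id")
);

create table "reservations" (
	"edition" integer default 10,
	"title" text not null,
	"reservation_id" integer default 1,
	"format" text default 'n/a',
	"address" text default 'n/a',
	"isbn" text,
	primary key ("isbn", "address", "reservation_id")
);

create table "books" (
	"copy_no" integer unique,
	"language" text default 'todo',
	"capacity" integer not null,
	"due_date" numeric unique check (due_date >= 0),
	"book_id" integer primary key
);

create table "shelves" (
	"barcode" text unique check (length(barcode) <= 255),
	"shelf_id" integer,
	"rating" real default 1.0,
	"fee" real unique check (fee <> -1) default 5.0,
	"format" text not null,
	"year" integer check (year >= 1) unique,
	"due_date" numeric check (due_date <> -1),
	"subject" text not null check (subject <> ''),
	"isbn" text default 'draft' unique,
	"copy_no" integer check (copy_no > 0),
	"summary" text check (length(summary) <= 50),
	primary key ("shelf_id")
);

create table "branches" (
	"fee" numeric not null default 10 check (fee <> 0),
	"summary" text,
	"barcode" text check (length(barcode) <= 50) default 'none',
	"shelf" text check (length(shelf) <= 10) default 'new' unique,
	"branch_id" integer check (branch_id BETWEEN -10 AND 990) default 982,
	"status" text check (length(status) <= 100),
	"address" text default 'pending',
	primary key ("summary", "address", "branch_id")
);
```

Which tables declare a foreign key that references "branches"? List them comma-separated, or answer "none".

none

No REFERENCES clause anywhere in the schema names branches.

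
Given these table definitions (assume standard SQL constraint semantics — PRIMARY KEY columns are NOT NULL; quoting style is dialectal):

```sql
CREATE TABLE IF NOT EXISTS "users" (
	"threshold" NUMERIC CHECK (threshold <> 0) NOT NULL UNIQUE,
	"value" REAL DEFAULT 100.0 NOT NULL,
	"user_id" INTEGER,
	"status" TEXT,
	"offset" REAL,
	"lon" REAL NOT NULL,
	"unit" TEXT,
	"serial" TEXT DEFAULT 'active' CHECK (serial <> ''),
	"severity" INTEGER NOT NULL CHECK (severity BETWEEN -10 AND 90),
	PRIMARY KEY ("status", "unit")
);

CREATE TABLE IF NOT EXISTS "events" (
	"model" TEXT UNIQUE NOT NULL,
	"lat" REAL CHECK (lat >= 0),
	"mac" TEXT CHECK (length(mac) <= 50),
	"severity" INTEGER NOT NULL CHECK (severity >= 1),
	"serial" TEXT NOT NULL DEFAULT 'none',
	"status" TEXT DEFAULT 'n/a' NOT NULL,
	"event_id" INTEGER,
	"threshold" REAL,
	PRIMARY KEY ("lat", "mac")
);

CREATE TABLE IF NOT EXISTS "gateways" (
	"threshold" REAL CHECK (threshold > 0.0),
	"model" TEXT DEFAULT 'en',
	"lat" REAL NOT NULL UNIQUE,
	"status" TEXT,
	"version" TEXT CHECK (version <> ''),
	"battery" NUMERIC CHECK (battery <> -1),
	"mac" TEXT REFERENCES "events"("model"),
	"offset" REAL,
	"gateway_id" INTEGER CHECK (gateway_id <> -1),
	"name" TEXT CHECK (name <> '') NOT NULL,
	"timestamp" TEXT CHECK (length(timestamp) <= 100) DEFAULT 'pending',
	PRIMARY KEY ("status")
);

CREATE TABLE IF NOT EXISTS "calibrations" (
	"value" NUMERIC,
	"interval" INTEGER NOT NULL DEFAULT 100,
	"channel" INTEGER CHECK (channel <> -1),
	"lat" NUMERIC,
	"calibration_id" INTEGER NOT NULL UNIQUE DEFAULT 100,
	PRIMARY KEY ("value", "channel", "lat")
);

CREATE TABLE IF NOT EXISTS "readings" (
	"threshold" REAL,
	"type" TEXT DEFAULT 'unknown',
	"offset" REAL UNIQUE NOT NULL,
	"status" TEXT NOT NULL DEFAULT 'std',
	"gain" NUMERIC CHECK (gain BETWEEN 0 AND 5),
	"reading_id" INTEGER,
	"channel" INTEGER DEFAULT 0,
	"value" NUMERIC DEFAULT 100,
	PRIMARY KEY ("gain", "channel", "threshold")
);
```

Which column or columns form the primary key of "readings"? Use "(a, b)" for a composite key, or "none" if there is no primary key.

(gain, channel, threshold)

A table-level PRIMARY KEY clause names 3 columns: gain, channel, threshold.
This is a composite key — the combination is unique, not each column individually.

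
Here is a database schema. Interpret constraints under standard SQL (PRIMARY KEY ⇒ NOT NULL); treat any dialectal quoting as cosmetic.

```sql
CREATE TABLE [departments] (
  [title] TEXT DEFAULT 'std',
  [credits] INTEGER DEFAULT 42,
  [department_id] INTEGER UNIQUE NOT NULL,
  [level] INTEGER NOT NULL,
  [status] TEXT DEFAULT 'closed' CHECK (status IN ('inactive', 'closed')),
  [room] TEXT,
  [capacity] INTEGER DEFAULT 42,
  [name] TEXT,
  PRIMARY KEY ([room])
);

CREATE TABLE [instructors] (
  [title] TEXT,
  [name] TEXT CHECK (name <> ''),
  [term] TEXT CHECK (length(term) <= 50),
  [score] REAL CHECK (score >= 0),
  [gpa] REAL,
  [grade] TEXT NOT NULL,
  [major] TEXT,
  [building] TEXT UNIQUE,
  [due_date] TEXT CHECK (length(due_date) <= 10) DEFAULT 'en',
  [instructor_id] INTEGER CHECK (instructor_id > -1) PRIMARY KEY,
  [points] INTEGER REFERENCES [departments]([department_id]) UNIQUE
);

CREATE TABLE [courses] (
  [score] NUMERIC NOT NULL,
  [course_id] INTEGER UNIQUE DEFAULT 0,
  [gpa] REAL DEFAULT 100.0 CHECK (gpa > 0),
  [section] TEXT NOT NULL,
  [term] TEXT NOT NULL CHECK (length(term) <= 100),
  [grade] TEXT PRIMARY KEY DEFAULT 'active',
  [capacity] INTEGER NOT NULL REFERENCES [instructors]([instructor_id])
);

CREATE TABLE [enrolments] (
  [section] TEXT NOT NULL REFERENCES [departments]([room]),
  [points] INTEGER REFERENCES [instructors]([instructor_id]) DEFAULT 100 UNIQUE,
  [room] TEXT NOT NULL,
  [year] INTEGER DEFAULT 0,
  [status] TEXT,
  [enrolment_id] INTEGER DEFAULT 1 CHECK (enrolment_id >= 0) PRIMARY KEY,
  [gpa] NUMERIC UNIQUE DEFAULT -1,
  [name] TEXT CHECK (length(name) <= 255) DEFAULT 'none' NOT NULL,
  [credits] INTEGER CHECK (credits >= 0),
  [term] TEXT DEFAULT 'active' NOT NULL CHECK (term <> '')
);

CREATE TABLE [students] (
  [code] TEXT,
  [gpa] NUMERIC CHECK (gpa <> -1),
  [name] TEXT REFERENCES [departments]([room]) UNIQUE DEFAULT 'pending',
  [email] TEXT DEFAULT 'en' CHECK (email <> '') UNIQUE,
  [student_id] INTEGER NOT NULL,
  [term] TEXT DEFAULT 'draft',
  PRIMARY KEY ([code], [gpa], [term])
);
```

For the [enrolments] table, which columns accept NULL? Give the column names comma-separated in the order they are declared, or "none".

points, year, status, gpa, credits

- section: declared NOT NULL → not nullable.
- points: a foreign key column may be NULL unless separately constrained → nullable.
- room: declared NOT NULL → not nullable.
- year: DEFAULT only fills an omitted column; an explicit NULL is still allowed → nullable.
- status: no NOT NULL constraint applies → nullable.
- enrolment_id: part of the PRIMARY KEY, which implies NOT NULL → not nullable.
- gpa: UNIQUE does not imply NOT NULL → nullable.
- name: declared NOT NULL → not nullable.
- credits: CHECK does not forbid NULL (a CHECK constraint passes when its expression is NULL) → nullable.
- term: declared NOT NULL → not nullable.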